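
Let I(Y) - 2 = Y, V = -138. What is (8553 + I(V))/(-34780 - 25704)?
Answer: -8417/60484 ≈ -0.13916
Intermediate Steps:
I(Y) = 2 + Y
(8553 + I(V))/(-34780 - 25704) = (8553 + (2 - 138))/(-34780 - 25704) = (8553 - 136)/(-60484) = 8417*(-1/60484) = -8417/60484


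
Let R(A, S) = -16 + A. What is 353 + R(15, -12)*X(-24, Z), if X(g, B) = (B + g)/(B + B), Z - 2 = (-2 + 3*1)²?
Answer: 713/2 ≈ 356.50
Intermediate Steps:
Z = 3 (Z = 2 + (-2 + 3*1)² = 2 + (-2 + 3)² = 2 + 1² = 2 + 1 = 3)
X(g, B) = (B + g)/(2*B) (X(g, B) = (B + g)/((2*B)) = (B + g)*(1/(2*B)) = (B + g)/(2*B))
353 + R(15, -12)*X(-24, Z) = 353 + (-16 + 15)*((½)*(3 - 24)/3) = 353 - (-21)/(2*3) = 353 - 1*(-7/2) = 353 + 7/2 = 713/2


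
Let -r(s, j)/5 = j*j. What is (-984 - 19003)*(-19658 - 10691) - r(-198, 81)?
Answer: 606618268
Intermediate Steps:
r(s, j) = -5*j² (r(s, j) = -5*j*j = -5*j²)
(-984 - 19003)*(-19658 - 10691) - r(-198, 81) = (-984 - 19003)*(-19658 - 10691) - (-5)*81² = -19987*(-30349) - (-5)*6561 = 606585463 - 1*(-32805) = 606585463 + 32805 = 606618268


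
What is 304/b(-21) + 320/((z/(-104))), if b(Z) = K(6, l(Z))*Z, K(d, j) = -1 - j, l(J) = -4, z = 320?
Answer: -6856/63 ≈ -108.83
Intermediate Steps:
b(Z) = 3*Z (b(Z) = (-1 - 1*(-4))*Z = (-1 + 4)*Z = 3*Z)
304/b(-21) + 320/((z/(-104))) = 304/((3*(-21))) + 320/((320/(-104))) = 304/(-63) + 320/((320*(-1/104))) = 304*(-1/63) + 320/(-40/13) = -304/63 + 320*(-13/40) = -304/63 - 104 = -6856/63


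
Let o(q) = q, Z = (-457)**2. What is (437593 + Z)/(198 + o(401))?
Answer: 646442/599 ≈ 1079.2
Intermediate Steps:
Z = 208849
(437593 + Z)/(198 + o(401)) = (437593 + 208849)/(198 + 401) = 646442/599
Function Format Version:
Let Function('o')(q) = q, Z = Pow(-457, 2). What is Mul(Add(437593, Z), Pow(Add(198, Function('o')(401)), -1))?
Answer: Rational(646442, 599) ≈ 1079.2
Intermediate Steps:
Z = 208849
Mul(Add(437593, Z), Pow(Add(198, Function('o')(401)), -1)) = Mul(Add(437593, 208849), Pow(Add(198, 401), -1)) = Mul(646442, Pow(599, -1)) = Mul(646442, Rational(1, 599)) = Rational(646442, 599)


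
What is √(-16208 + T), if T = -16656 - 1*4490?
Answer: I*√37354 ≈ 193.27*I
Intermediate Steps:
T = -21146 (T = -16656 - 4490 = -21146)
√(-16208 + T) = √(-16208 - 21146) = √(-37354) = I*√37354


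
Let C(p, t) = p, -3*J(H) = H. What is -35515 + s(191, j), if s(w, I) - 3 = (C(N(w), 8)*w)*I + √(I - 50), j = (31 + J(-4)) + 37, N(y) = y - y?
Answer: -35512 + √174/3 ≈ -35508.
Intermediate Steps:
N(y) = 0
J(H) = -H/3
j = 208/3 (j = (31 - ⅓*(-4)) + 37 = (31 + 4/3) + 37 = 97/3 + 37 = 208/3 ≈ 69.333)
s(w, I) = 3 + √(-50 + I) (s(w, I) = 3 + ((0*w)*I + √(I - 50)) = 3 + (0*I + √(-50 + I)) = 3 + (0 + √(-50 + I)) = 3 + √(-50 + I))
-35515 + s(191, j) = -35515 + (3 + √(-50 + 208/3)) = -35515 + (3 + √(58/3)) = -35515 + (3 + √174/3) = -35512 + √174/3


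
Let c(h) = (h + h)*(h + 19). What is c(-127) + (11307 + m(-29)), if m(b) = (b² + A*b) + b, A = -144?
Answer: 43727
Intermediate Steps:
m(b) = b² - 143*b (m(b) = (b² - 144*b) + b = b² - 143*b)
c(h) = 2*h*(19 + h) (c(h) = (2*h)*(19 + h) = 2*h*(19 + h))
c(-127) + (11307 + m(-29)) = 2*(-127)*(19 - 127) + (11307 - 29*(-143 - 29)) = 2*(-127)*(-108) + (11307 - 29*(-172)) = 27432 + (11307 + 4988) = 27432 + 16295 = 43727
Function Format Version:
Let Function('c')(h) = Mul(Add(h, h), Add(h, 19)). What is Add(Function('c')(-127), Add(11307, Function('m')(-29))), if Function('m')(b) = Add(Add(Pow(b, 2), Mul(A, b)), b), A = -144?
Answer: 43727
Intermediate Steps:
Function('m')(b) = Add(Pow(b, 2), Mul(-143, b)) (Function('m')(b) = Add(Add(Pow(b, 2), Mul(-144, b)), b) = Add(Pow(b, 2), Mul(-143, b)))
Function('c')(h) = Mul(2, h, Add(19, h)) (Function('c')(h) = Mul(Mul(2, h), Add(19, h)) = Mul(2, h, Add(19, h)))
Add(Function('c')(-127), Add(11307, Function('m')(-29))) = Add(Mul(2, -127, Add(19, -127)), Add(11307, Mul(-29, Add(-143, -29)))) = Add(Mul(2, -127, -108), Add(11307, Mul(-29, -172))) = Add(27432, Add(11307, 4988)) = Add(27432, 16295) = 43727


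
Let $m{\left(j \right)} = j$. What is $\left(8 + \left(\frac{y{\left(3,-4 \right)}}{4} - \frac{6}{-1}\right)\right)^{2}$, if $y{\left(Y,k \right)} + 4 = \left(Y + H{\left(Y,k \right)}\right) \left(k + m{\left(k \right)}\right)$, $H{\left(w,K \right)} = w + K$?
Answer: $81$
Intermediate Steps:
$H{\left(w,K \right)} = K + w$
$y{\left(Y,k \right)} = -4 + 2 k \left(k + 2 Y\right)$ ($y{\left(Y,k \right)} = -4 + \left(Y + \left(k + Y\right)\right) \left(k + k\right) = -4 + \left(Y + \left(Y + k\right)\right) 2 k = -4 + \left(k + 2 Y\right) 2 k = -4 + 2 k \left(k + 2 Y\right)$)
$\left(8 + \left(\frac{y{\left(3,-4 \right)}}{4} - \frac{6}{-1}\right)\right)^{2} = \left(8 + \left(\frac{-4 + 2 \cdot 3 \left(-4\right) + 2 \left(-4\right) \left(3 - 4\right)}{4} - \frac{6}{-1}\right)\right)^{2} = \left(8 + \left(\left(-4 - 24 + 2 \left(-4\right) \left(-1\right)\right) \frac{1}{4} - -6\right)\right)^{2} = \left(8 + \left(\left(-4 - 24 + 8\right) \frac{1}{4} + 6\right)\right)^{2} = \left(8 + \left(\left(-20\right) \frac{1}{4} + 6\right)\right)^{2} = \left(8 + \left(-5 + 6\right)\right)^{2} = \left(8 + 1\right)^{2} = 9^{2} = 81$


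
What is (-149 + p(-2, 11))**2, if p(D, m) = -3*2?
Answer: 24025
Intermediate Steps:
p(D, m) = -6
(-149 + p(-2, 11))**2 = (-149 - 6)**2 = (-155)**2 = 24025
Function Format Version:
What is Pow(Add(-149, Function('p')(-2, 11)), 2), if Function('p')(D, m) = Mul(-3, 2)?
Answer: 24025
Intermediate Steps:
Function('p')(D, m) = -6
Pow(Add(-149, Function('p')(-2, 11)), 2) = Pow(Add(-149, -6), 2) = Pow(-155, 2) = 24025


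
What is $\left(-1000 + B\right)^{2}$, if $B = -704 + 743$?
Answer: $923521$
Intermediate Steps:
$B = 39$
$\left(-1000 + B\right)^{2} = \left(-1000 + 39\right)^{2} = \left(-961\right)^{2} = 923521$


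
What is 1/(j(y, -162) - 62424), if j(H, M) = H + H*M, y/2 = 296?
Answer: -1/157736 ≈ -6.3397e-6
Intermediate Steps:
y = 592 (y = 2*296 = 592)
1/(j(y, -162) - 62424) = 1/(592*(1 - 162) - 62424) = 1/(592*(-161) - 62424) = 1/(-95312 - 62424) = 1/(-157736) = -1/157736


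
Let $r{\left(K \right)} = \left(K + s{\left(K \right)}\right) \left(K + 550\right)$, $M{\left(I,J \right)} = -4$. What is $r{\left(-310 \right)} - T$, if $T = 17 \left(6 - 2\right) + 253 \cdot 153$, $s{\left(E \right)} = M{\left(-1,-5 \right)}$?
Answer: $-114137$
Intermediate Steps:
$s{\left(E \right)} = -4$
$T = 38777$ ($T = 17 \left(6 - 2\right) + 38709 = 17 \cdot 4 + 38709 = 68 + 38709 = 38777$)
$r{\left(K \right)} = \left(-4 + K\right) \left(550 + K\right)$ ($r{\left(K \right)} = \left(K - 4\right) \left(K + 550\right) = \left(-4 + K\right) \left(550 + K\right)$)
$r{\left(-310 \right)} - T = \left(-2200 + \left(-310\right)^{2} + 546 \left(-310\right)\right) - 38777 = \left(-2200 + 96100 - 169260\right) - 38777 = -75360 - 38777 = -114137$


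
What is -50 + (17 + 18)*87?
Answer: 2995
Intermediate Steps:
-50 + (17 + 18)*87 = -50 + 35*87 = -50 + 3045 = 2995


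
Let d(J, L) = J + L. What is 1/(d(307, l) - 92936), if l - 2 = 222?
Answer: -1/92405 ≈ -1.0822e-5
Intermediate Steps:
l = 224 (l = 2 + 222 = 224)
1/(d(307, l) - 92936) = 1/((307 + 224) - 92936) = 1/(531 - 92936) = 1/(-92405) = -1/92405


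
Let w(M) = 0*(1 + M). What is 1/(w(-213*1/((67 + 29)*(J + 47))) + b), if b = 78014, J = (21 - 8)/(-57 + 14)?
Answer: 1/78014 ≈ 1.2818e-5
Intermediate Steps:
J = -13/43 (J = 13/(-43) = 13*(-1/43) = -13/43 ≈ -0.30233)
w(M) = 0
1/(w(-213*1/((67 + 29)*(J + 47))) + b) = 1/(0 + 78014) = 1/78014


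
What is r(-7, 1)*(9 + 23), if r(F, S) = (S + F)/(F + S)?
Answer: 32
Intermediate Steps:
r(F, S) = 1 (r(F, S) = (F + S)/(F + S) = 1)
r(-7, 1)*(9 + 23) = 1*(9 + 23) = 1*32 = 32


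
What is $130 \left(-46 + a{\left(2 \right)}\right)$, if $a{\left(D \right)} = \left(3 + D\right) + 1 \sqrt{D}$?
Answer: $-5330 + 130 \sqrt{2} \approx -5146.2$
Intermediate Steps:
$a{\left(D \right)} = 3 + D + \sqrt{D}$ ($a{\left(D \right)} = \left(3 + D\right) + \sqrt{D} = 3 + D + \sqrt{D}$)
$130 \left(-46 + a{\left(2 \right)}\right) = 130 \left(-46 + \left(3 + 2 + \sqrt{2}\right)\right) = 130 \left(-46 + \left(5 + \sqrt{2}\right)\right) = 130 \left(-41 + \sqrt{2}\right) = -5330 + 130 \sqrt{2}$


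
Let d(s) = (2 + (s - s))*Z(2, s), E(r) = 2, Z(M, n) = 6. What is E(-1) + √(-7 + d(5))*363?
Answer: 2 + 363*√5 ≈ 813.69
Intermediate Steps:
d(s) = 12 (d(s) = (2 + (s - s))*6 = (2 + 0)*6 = 2*6 = 12)
E(-1) + √(-7 + d(5))*363 = 2 + √(-7 + 12)*363 = 2 + √5*363 = 2 + 363*√5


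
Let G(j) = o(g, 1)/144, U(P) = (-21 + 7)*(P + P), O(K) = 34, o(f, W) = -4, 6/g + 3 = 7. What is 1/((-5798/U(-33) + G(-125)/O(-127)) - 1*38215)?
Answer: -94248/3602278793 ≈ -2.6163e-5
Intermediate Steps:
g = 3/2 (g = 6/(-3 + 7) = 6/4 = 6*(1/4) = 3/2 ≈ 1.5000)
U(P) = -28*P
G(j) = -1/36 (G(j) = -4/144 = -4*1/144 = -1/36)
1/((-5798/U(-33) + G(-125)/O(-127)) - 1*38215) = 1/((-5798/((-28*(-33))) - 1/36/34) - 1*38215) = 1/((-5798/924 - 1/36*1/34) - 38215) = 1/((-5798*1/924 - 1/1224) - 38215) = 1/((-2899/462 - 1/1224) - 38215) = 1/(-591473/94248 - 38215) = 1/(-3602278793/94248) = -94248/3602278793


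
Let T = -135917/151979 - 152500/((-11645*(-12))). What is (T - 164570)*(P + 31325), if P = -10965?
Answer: -3558016916662723040/1061877273 ≈ -3.3507e+9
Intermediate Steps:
T = -2108491954/1061877273 (T = -135917*1/151979 - 152500/139740 = -135917/151979 - 152500*1/139740 = -135917/151979 - 7625/6987 = -2108491954/1061877273 ≈ -1.9856)
(T - 164570)*(P + 31325) = (-2108491954/1061877273 - 164570)*(-10965 + 31325) = -174755251309564/1061877273*20360 = -3558016916662723040/1061877273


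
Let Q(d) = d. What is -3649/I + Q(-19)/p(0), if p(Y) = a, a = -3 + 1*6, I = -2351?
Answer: -33722/7053 ≈ -4.7812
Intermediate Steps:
a = 3 (a = -3 + 6 = 3)
p(Y) = 3
-3649/I + Q(-19)/p(0) = -3649/(-2351) - 19/3 = -3649*(-1/2351) - 19*⅓ = 3649/2351 - 19/3 = -33722/7053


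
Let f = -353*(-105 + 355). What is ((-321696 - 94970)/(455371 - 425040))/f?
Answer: 208333/1338355375 ≈ 0.00015566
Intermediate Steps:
f = -88250 (f = -353*250 = -88250)
((-321696 - 94970)/(455371 - 425040))/f = ((-321696 - 94970)/(455371 - 425040))/(-88250) = -416666/30331*(-1/88250) = 208333/1338355375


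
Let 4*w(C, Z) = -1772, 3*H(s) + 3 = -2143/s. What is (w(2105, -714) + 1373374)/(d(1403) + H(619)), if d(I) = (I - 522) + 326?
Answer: 2549532867/2237399 ≈ 1139.5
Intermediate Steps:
H(s) = -1 - 2143/(3*s) (H(s) = -1 + (-2143/s)/3 = -1 - 2143/(3*s))
d(I) = -196 + I (d(I) = (-522 + I) + 326 = -196 + I)
w(C, Z) = -443 (w(C, Z) = (¼)*(-1772) = -443)
(w(2105, -714) + 1373374)/(d(1403) + H(619)) = (-443 + 1373374)/((-196 + 1403) + (-2143/3 - 1*619)/619) = 1372931/(1207 + (-2143/3 - 619)/619) = 1372931/(1207 + (1/619)*(-4000/3)) = 1372931/(1207 - 4000/1857) = 1372931/(2237399/1857) = 1372931*(1857/2237399) = 2549532867/2237399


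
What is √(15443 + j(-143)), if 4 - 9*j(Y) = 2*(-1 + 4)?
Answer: 19*√385/3 ≈ 124.27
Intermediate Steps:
j(Y) = -2/9 (j(Y) = 4/9 - 2*(-1 + 4)/9 = 4/9 - 2*3/9 = 4/9 - ⅑*6 = 4/9 - ⅔ = -2/9)
√(15443 + j(-143)) = √(15443 - 2/9) = √(138985/9) = 19*√385/3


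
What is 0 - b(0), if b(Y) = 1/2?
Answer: -1/2 ≈ -0.50000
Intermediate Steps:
b(Y) = 1/2
0 - b(0) = 0 - 1*1/2 = 0 - 1/2 = -1/2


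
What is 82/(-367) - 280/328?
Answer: -16207/15047 ≈ -1.0771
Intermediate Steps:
82/(-367) - 280/328 = 82*(-1/367) - 280*1/328 = -82/367 - 35/41 = -16207/15047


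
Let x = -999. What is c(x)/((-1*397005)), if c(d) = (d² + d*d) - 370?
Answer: -1995632/397005 ≈ -5.0267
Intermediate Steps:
c(d) = -370 + 2*d² (c(d) = (d² + d²) - 370 = 2*d² - 370 = -370 + 2*d²)
c(x)/((-1*397005)) = (-370 + 2*(-999)²)/((-1*397005)) = (-370 + 2*998001)/(-397005) = (-370 + 1996002)*(-1/397005) = 1995632*(-1/397005) = -1995632/397005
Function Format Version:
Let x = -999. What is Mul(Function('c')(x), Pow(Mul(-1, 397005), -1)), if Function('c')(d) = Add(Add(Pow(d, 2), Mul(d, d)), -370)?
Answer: Rational(-1995632, 397005) ≈ -5.0267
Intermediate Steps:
Function('c')(d) = Add(-370, Mul(2, Pow(d, 2))) (Function('c')(d) = Add(Add(Pow(d, 2), Pow(d, 2)), -370) = Add(Mul(2, Pow(d, 2)), -370) = Add(-370, Mul(2, Pow(d, 2))))
Mul(Function('c')(x), Pow(Mul(-1, 397005), -1)) = Mul(Add(-370, Mul(2, Pow(-999, 2))), Pow(Mul(-1, 397005), -1)) = Mul(Add(-370, Mul(2, 998001)), Pow(-397005, -1)) = Mul(Add(-370, 1996002), Rational(-1, 397005)) = Mul(1995632, Rational(-1, 397005)) = Rational(-1995632, 397005)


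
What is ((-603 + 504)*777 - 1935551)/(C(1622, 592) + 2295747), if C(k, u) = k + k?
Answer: -2012474/2298991 ≈ -0.87537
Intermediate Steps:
C(k, u) = 2*k
((-603 + 504)*777 - 1935551)/(C(1622, 592) + 2295747) = ((-603 + 504)*777 - 1935551)/(2*1622 + 2295747) = (-99*777 - 1935551)/(3244 + 2295747) = (-76923 - 1935551)/2298991 = -2012474*1/2298991 = -2012474/2298991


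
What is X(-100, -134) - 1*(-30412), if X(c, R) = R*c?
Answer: 43812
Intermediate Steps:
X(-100, -134) - 1*(-30412) = -134*(-100) - 1*(-30412) = 13400 + 30412 = 43812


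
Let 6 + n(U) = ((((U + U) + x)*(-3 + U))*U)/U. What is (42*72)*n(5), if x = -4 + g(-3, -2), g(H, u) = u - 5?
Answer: -24192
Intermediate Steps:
g(H, u) = -5 + u
x = -11 (x = -4 + (-5 - 2) = -4 - 7 = -11)
n(U) = -6 + (-11 + 2*U)*(-3 + U) (n(U) = -6 + ((((U + U) - 11)*(-3 + U))*U)/U = -6 + (((2*U - 11)*(-3 + U))*U)/U = -6 + (((-11 + 2*U)*(-3 + U))*U)/U = -6 + (U*(-11 + 2*U)*(-3 + U))/U = -6 + (-11 + 2*U)*(-3 + U))
(42*72)*n(5) = (42*72)*(27 - 17*5 + 2*5**2) = 3024*(27 - 85 + 2*25) = 3024*(27 - 85 + 50) = 3024*(-8) = -24192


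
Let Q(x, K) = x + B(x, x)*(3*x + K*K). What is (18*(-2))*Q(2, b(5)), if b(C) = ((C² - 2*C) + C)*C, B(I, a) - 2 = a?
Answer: -1440936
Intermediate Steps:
B(I, a) = 2 + a
b(C) = C*(C² - C) (b(C) = (C² - C)*C = C*(C² - C))
Q(x, K) = x + (2 + x)*(K² + 3*x) (Q(x, K) = x + (2 + x)*(3*x + K*K) = x + (2 + x)*(3*x + K²) = x + (2 + x)*(K² + 3*x))
(18*(-2))*Q(2, b(5)) = (18*(-2))*(2 + (5²*(-1 + 5))²*(2 + 2) + 3*2*(2 + 2)) = -36*(2 + (25*4)²*4 + 3*2*4) = -36*(2 + 100²*4 + 24) = -36*(2 + 10000*4 + 24) = -36*(2 + 40000 + 24) = -36*40026 = -1440936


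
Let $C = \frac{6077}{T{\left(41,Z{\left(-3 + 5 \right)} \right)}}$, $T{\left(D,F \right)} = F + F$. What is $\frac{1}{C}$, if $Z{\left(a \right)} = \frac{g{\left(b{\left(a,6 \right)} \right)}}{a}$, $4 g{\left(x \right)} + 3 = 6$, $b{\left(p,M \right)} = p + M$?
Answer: $\frac{3}{24308} \approx 0.00012342$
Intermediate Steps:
$b{\left(p,M \right)} = M + p$
$g{\left(x \right)} = \frac{3}{4}$ ($g{\left(x \right)} = - \frac{3}{4} + \frac{1}{4} \cdot 6 = - \frac{3}{4} + \frac{3}{2} = \frac{3}{4}$)
$Z{\left(a \right)} = \frac{3}{4 a}$
$T{\left(D,F \right)} = 2 F$
$C = \frac{24308}{3}$ ($C = \frac{6077}{2 \frac{3}{4 \left(-3 + 5\right)}} = \frac{6077}{2 \frac{3}{4 \cdot 2}} = \frac{6077}{2 \cdot \frac{3}{4} \cdot \frac{1}{2}} = \frac{6077}{2 \cdot \frac{3}{8}} = \frac{6077}{\frac{3}{4}} = 6077 \cdot \frac{4}{3} = \frac{24308}{3} \approx 8102.7$)
$\frac{1}{C} = \frac{1}{\frac{24308}{3}} = \frac{3}{24308}$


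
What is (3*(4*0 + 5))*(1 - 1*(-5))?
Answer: 90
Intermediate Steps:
(3*(4*0 + 5))*(1 - 1*(-5)) = (3*(0 + 5))*(1 + 5) = (3*5)*6 = 15*6 = 90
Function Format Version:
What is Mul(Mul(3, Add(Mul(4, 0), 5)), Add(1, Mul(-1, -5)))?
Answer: 90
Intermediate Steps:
Mul(Mul(3, Add(Mul(4, 0), 5)), Add(1, Mul(-1, -5))) = Mul(Mul(3, Add(0, 5)), Add(1, 5)) = Mul(Mul(3, 5), 6) = Mul(15, 6) = 90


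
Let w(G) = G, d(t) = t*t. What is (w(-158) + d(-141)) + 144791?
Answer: 164514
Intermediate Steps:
d(t) = t²
(w(-158) + d(-141)) + 144791 = (-158 + (-141)²) + 144791 = (-158 + 19881) + 144791 = 19723 + 144791 = 164514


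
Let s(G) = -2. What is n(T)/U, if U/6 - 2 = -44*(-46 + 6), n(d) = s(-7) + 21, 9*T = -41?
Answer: 19/10572 ≈ 0.0017972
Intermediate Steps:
T = -41/9 (T = (1/9)*(-41) = -41/9 ≈ -4.5556)
n(d) = 19 (n(d) = -2 + 21 = 19)
U = 10572 (U = 12 + 6*(-44*(-46 + 6)) = 12 + 6*(-44*(-40)) = 12 + 6*1760 = 12 + 10560 = 10572)
n(T)/U = 19/10572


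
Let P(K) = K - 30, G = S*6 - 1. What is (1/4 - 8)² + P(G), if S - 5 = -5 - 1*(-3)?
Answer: 753/16 ≈ 47.063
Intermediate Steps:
S = 3 (S = 5 + (-5 - 1*(-3)) = 5 + (-5 + 3) = 5 - 2 = 3)
G = 17 (G = 3*6 - 1 = 18 - 1 = 17)
P(K) = -30 + K
(1/4 - 8)² + P(G) = (1/4 - 8)² + (-30 + 17) = (¼ - 8)² - 13 = (-31/4)² - 13 = 961/16 - 13 = 753/16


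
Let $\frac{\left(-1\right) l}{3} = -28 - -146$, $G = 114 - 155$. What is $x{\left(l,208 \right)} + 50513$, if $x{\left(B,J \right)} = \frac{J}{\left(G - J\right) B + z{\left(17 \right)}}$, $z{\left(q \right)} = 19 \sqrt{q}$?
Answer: $\frac{392471439119195}{7769711179} - \frac{3952 \sqrt{17}}{7769711179} \approx 50513.0$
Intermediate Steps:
$G = -41$ ($G = 114 - 155 = -41$)
$l = -354$ ($l = - 3 \left(-28 - -146\right) = - 3 \left(-28 + 146\right) = \left(-3\right) 118 = -354$)
$x{\left(B,J \right)} = \frac{J}{19 \sqrt{17} + B \left(-41 - J\right)}$ ($x{\left(B,J \right)} = \frac{J}{\left(-41 - J\right) B + 19 \sqrt{17}} = \frac{J}{B \left(-41 - J\right) + 19 \sqrt{17}} = \frac{J}{19 \sqrt{17} + B \left(-41 - J\right)}$)
$x{\left(l,208 \right)} + 50513 = \frac{208}{\left(-41\right) \left(-354\right) + 19 \sqrt{17} - \left(-354\right) 208} + 50513 = \frac{208}{14514 + 19 \sqrt{17} + 73632} + 50513 = \frac{208}{88146 + 19 \sqrt{17}} + 50513 = 50513 + \frac{208}{88146 + 19 \sqrt{17}}$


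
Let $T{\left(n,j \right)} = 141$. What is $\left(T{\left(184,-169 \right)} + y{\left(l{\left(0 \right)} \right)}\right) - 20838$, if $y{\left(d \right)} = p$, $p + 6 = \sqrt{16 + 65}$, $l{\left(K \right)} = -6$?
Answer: $-20694$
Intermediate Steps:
$p = 3$ ($p = -6 + \sqrt{16 + 65} = -6 + \sqrt{81} = -6 + 9 = 3$)
$y{\left(d \right)} = 3$
$\left(T{\left(184,-169 \right)} + y{\left(l{\left(0 \right)} \right)}\right) - 20838 = \left(141 + 3\right) - 20838 = 144 - 20838 = -20694$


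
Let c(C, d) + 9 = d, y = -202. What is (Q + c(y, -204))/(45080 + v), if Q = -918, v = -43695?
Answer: -1131/1385 ≈ -0.81661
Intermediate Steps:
c(C, d) = -9 + d
(Q + c(y, -204))/(45080 + v) = (-918 + (-9 - 204))/(45080 - 43695) = (-918 - 213)/1385 = -1131*1/1385 = -1131/1385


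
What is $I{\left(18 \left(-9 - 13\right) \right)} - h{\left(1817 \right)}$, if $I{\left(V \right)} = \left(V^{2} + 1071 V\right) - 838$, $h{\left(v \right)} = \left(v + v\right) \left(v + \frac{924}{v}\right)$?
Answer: $-6872964$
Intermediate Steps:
$h{\left(v \right)} = 2 v \left(v + \frac{924}{v}\right)$
$I{\left(V \right)} = -838 + V^{2} + 1071 V$
$I{\left(18 \left(-9 - 13\right) \right)} - h{\left(1817 \right)} = \left(-838 + \left(18 \left(-9 - 13\right)\right)^{2} + 1071 \cdot 18 \left(-9 - 13\right)\right) - \left(1848 + 2 \cdot 1817^{2}\right) = \left(-838 + \left(18 \left(-22\right)\right)^{2} + 1071 \cdot 18 \left(-22\right)\right) - \left(1848 + 2 \cdot 3301489\right) = \left(-838 + \left(-396\right)^{2} + 1071 \left(-396\right)\right) - \left(1848 + 6602978\right) = \left(-838 + 156816 - 424116\right) - 6604826 = -268138 - 6604826 = -6872964$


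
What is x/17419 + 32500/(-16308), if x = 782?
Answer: -138341161/71017263 ≈ -1.9480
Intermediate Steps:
x/17419 + 32500/(-16308) = 782/17419 + 32500/(-16308) = 782*(1/17419) + 32500*(-1/16308) = 782/17419 - 8125/4077 = -138341161/71017263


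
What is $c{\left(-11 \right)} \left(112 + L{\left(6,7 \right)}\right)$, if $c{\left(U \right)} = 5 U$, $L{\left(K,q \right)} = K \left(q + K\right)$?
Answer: $-10450$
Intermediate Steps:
$L{\left(K,q \right)} = K \left(K + q\right)$
$c{\left(-11 \right)} \left(112 + L{\left(6,7 \right)}\right) = 5 \left(-11\right) \left(112 + 6 \left(6 + 7\right)\right) = - 55 \left(112 + 6 \cdot 13\right) = - 55 \left(112 + 78\right) = \left(-55\right) 190 = -10450$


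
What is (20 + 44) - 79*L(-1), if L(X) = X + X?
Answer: 222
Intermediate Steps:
L(X) = 2*X
(20 + 44) - 79*L(-1) = (20 + 44) - 158*(-1) = 64 - 79*(-2) = 64 + 158 = 222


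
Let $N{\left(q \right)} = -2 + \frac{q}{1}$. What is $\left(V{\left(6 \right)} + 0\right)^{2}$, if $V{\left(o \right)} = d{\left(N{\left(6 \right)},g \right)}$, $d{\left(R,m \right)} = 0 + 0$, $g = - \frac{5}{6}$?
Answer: $0$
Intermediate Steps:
$g = - \frac{5}{6}$ ($g = \left(-5\right) \frac{1}{6} = - \frac{5}{6} \approx -0.83333$)
$N{\left(q \right)} = -2 + q$ ($N{\left(q \right)} = -2 + q 1 = -2 + q$)
$d{\left(R,m \right)} = 0$
$V{\left(o \right)} = 0$
$\left(V{\left(6 \right)} + 0\right)^{2} = \left(0 + 0\right)^{2} = 0^{2} = 0$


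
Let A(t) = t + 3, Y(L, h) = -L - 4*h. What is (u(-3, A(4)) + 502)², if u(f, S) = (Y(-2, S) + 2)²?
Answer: 1162084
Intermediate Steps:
A(t) = 3 + t
u(f, S) = (4 - 4*S)² (u(f, S) = ((-1*(-2) - 4*S) + 2)² = ((2 - 4*S) + 2)² = (4 - 4*S)²)
(u(-3, A(4)) + 502)² = (16*(-1 + (3 + 4))² + 502)² = (16*(-1 + 7)² + 502)² = (16*6² + 502)² = (16*36 + 502)² = (576 + 502)² = 1078² = 1162084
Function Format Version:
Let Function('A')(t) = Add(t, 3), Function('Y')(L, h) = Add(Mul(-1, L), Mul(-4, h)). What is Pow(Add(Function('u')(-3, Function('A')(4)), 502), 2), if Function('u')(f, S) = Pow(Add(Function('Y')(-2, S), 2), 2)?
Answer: 1162084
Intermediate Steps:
Function('A')(t) = Add(3, t)
Function('u')(f, S) = Pow(Add(4, Mul(-4, S)), 2) (Function('u')(f, S) = Pow(Add(Add(Mul(-1, -2), Mul(-4, S)), 2), 2) = Pow(Add(Add(2, Mul(-4, S)), 2), 2) = Pow(Add(4, Mul(-4, S)), 2))
Pow(Add(Function('u')(-3, Function('A')(4)), 502), 2) = Pow(Add(Mul(16, Pow(Add(-1, Add(3, 4)), 2)), 502), 2) = Pow(Add(Mul(16, Pow(Add(-1, 7), 2)), 502), 2) = Pow(Add(Mul(16, Pow(6, 2)), 502), 2) = Pow(Add(Mul(16, 36), 502), 2) = Pow(Add(576, 502), 2) = Pow(1078, 2) = 1162084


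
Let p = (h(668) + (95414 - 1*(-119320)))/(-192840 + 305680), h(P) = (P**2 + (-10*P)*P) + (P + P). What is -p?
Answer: 1899973/56420 ≈ 33.676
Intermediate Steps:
h(P) = -9*P**2 + 2*P (h(P) = (P**2 - 10*P**2) + 2*P = -9*P**2 + 2*P)
p = -1899973/56420 (p = (668*(2 - 9*668) + (95414 - 1*(-119320)))/(-192840 + 305680) = (668*(2 - 6012) + (95414 + 119320))/112840 = (668*(-6010) + 214734)*(1/112840) = (-4014680 + 214734)*(1/112840) = -3799946*1/112840 = -1899973/56420 ≈ -33.676)
-p = -1*(-1899973/56420) = 1899973/56420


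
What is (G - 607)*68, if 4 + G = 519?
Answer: -6256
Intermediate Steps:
G = 515 (G = -4 + 519 = 515)
(G - 607)*68 = (515 - 607)*68 = -92*68 = -6256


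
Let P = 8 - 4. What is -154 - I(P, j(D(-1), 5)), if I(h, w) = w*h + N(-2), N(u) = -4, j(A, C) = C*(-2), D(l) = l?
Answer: -110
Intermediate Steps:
j(A, C) = -2*C
P = 4
I(h, w) = -4 + h*w (I(h, w) = w*h - 4 = h*w - 4 = -4 + h*w)
-154 - I(P, j(D(-1), 5)) = -154 - (-4 + 4*(-2*5)) = -154 - (-4 + 4*(-10)) = -154 - (-4 - 40) = -154 - 1*(-44) = -154 + 44 = -110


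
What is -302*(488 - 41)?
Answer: -134994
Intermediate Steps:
-302*(488 - 41) = -302*447 = -134994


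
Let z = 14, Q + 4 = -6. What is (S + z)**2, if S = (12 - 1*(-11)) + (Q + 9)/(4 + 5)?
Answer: 110224/81 ≈ 1360.8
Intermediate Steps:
Q = -10 (Q = -4 - 6 = -10)
S = 206/9 (S = (12 - 1*(-11)) + (-10 + 9)/(4 + 5) = (12 + 11) - 1/9 = 23 - 1*1/9 = 23 - 1/9 = 206/9 ≈ 22.889)
(S + z)**2 = (206/9 + 14)**2 = (332/9)**2 = 110224/81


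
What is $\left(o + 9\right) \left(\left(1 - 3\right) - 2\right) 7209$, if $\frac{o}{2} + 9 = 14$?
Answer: $-547884$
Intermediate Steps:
$o = 10$ ($o = -18 + 2 \cdot 14 = -18 + 28 = 10$)
$\left(o + 9\right) \left(\left(1 - 3\right) - 2\right) 7209 = \left(10 + 9\right) \left(\left(1 - 3\right) - 2\right) 7209 = 19 \left(-2 - 2\right) 7209 = 19 \left(-4\right) 7209 = \left(-76\right) 7209 = -547884$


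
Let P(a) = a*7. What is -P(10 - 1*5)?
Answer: -35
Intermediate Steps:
P(a) = 7*a
-P(10 - 1*5) = -7*(10 - 1*5) = -7*(10 - 5) = -7*5 = -1*35 = -35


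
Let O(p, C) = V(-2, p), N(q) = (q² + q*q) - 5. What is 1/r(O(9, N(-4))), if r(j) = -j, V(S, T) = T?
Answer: -⅑ ≈ -0.11111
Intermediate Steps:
N(q) = -5 + 2*q² (N(q) = (q² + q²) - 5 = 2*q² - 5 = -5 + 2*q²)
O(p, C) = p
1/r(O(9, N(-4))) = 1/(-1*9) = 1/(-9) = -⅑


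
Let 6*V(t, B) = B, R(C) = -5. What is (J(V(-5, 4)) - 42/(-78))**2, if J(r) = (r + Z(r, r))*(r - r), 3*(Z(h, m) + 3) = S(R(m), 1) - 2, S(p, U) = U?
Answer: 49/169 ≈ 0.28994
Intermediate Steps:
V(t, B) = B/6
Z(h, m) = -10/3 (Z(h, m) = -3 + (1 - 2)/3 = -3 + (1/3)*(-1) = -3 - 1/3 = -10/3)
J(r) = 0 (J(r) = (r - 10/3)*(r - r) = (-10/3 + r)*0 = 0)
(J(V(-5, 4)) - 42/(-78))**2 = (0 - 42/(-78))**2 = (0 - 42*(-1/78))**2 = (0 + 7/13)**2 = (7/13)**2 = 49/169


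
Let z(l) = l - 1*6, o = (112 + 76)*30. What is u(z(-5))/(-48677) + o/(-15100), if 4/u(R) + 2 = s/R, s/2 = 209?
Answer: -27453677/73502270 ≈ -0.37351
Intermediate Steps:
o = 5640 (o = 188*30 = 5640)
z(l) = -6 + l (z(l) = l - 6 = -6 + l)
s = 418 (s = 2*209 = 418)
u(R) = 4/(-2 + 418/R)
u(z(-5))/(-48677) + o/(-15100) = -2*(-6 - 5)/(-209 + (-6 - 5))/(-48677) + 5640/(-15100) = -2*(-11)/(-209 - 11)*(-1/48677) + 5640*(-1/15100) = -2*(-11)/(-220)*(-1/48677) - 282/755 = -2*(-11)*(-1/220)*(-1/48677) - 282/755 = -⅒*(-1/48677) - 282/755 = 1/486770 - 282/755 = -27453677/73502270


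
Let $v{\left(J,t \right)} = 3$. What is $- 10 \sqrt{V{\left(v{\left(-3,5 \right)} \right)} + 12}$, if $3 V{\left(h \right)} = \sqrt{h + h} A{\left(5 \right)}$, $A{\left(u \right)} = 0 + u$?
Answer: $- \frac{10 \sqrt{108 + 15 \sqrt{6}}}{3} \approx -40.103$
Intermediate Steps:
$A{\left(u \right)} = u$
$V{\left(h \right)} = \frac{5 \sqrt{2} \sqrt{h}}{3}$ ($V{\left(h \right)} = \frac{\sqrt{h + h} 5}{3} = \frac{\sqrt{2 h} 5}{3} = \frac{\sqrt{2} \sqrt{h} 5}{3} = \frac{5 \sqrt{2} \sqrt{h}}{3}$)
$- 10 \sqrt{V{\left(v{\left(-3,5 \right)} \right)} + 12} = - 10 \sqrt{\frac{5 \sqrt{2} \sqrt{3}}{3} + 12} = - 10 \sqrt{\frac{5 \sqrt{6}}{3} + 12} = - 10 \sqrt{12 + \frac{5 \sqrt{6}}{3}}$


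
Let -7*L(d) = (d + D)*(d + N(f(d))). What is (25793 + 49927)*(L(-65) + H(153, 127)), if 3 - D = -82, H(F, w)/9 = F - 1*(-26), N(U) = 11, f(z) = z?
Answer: 935672040/7 ≈ 1.3367e+8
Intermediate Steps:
H(F, w) = 234 + 9*F (H(F, w) = 9*(F - 1*(-26)) = 9*(F + 26) = 9*(26 + F) = 234 + 9*F)
D = 85 (D = 3 - 1*(-82) = 3 + 82 = 85)
L(d) = -(11 + d)*(85 + d)/7 (L(d) = -(d + 85)*(d + 11)/7 = -(85 + d)*(11 + d)/7 = -(11 + d)*(85 + d)/7)
(25793 + 49927)*(L(-65) + H(153, 127)) = (25793 + 49927)*((-935/7 - 96/7*(-65) - 1/7*(-65)**2) + (234 + 9*153)) = 75720*((-935/7 + 6240/7 - 1/7*4225) + (234 + 1377)) = 75720*((-935/7 + 6240/7 - 4225/7) + 1611) = 75720*(1080/7 + 1611) = 75720*(12357/7) = 935672040/7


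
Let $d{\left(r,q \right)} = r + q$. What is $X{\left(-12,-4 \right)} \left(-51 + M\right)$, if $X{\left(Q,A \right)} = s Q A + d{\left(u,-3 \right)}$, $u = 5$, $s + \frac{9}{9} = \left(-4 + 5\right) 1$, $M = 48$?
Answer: $-6$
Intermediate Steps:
$s = 0$ ($s = -1 + \left(-4 + 5\right) 1 = -1 + 1 \cdot 1 = -1 + 1 = 0$)
$d{\left(r,q \right)} = q + r$
$X{\left(Q,A \right)} = 2$ ($X{\left(Q,A \right)} = 0 Q A + \left(-3 + 5\right) = 0 A + 2 = 0 + 2 = 2$)
$X{\left(-12,-4 \right)} \left(-51 + M\right) = 2 \left(-51 + 48\right) = 2 \left(-3\right) = -6$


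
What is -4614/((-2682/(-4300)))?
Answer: -3306700/447 ≈ -7397.5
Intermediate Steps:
-4614/((-2682/(-4300))) = -4614/((-2682*(-1/4300))) = -4614/1341/2150 = -4614*2150/1341 = -3306700/447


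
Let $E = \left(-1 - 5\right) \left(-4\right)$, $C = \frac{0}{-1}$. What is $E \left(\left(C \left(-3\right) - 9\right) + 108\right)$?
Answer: $2376$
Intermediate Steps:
$C = 0$ ($C = 0 \left(-1\right) = 0$)
$E = 24$ ($E = \left(-6\right) \left(-4\right) = 24$)
$E \left(\left(C \left(-3\right) - 9\right) + 108\right) = 24 \left(\left(0 \left(-3\right) - 9\right) + 108\right) = 24 \left(\left(0 - 9\right) + 108\right) = 24 \left(-9 + 108\right) = 24 \cdot 99 = 2376$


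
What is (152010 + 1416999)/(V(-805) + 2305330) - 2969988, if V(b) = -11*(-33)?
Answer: -526759920975/177361 ≈ -2.9700e+6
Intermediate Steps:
V(b) = 363
(152010 + 1416999)/(V(-805) + 2305330) - 2969988 = (152010 + 1416999)/(363 + 2305330) - 2969988 = 1569009/2305693 - 2969988 = 1569009*(1/2305693) - 2969988 = 120693/177361 - 2969988 = -526759920975/177361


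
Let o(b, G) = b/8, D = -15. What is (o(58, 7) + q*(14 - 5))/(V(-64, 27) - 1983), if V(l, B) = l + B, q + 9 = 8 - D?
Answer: -533/8080 ≈ -0.065965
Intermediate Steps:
q = 14 (q = -9 + (8 - 1*(-15)) = -9 + (8 + 15) = -9 + 23 = 14)
o(b, G) = b/8 (o(b, G) = b*(⅛) = b/8)
V(l, B) = B + l
(o(58, 7) + q*(14 - 5))/(V(-64, 27) - 1983) = ((⅛)*58 + 14*(14 - 5))/((27 - 64) - 1983) = (29/4 + 14*9)/(-37 - 1983) = (29/4 + 126)/(-2020) = (533/4)*(-1/2020) = -533/8080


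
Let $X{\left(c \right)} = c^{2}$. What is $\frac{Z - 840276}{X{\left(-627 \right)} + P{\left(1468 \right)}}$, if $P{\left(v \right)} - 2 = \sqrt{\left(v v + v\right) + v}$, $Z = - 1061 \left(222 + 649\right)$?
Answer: $- \frac{693643088317}{154549825201} + \frac{24701698 \sqrt{11010}}{154549825201} \approx -4.4714$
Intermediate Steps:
$Z = -924131$ ($Z = \left(-1061\right) 871 = -924131$)
$P{\left(v \right)} = 2 + \sqrt{v^{2} + 2 v}$ ($P{\left(v \right)} = 2 + \sqrt{\left(v v + v\right) + v} = 2 + \sqrt{\left(v^{2} + v\right) + v} = 2 + \sqrt{\left(v + v^{2}\right) + v} = 2 + \sqrt{v^{2} + 2 v}$)
$\frac{Z - 840276}{X{\left(-627 \right)} + P{\left(1468 \right)}} = \frac{-924131 - 840276}{\left(-627\right)^{2} + \left(2 + \sqrt{1468 \left(2 + 1468\right)}\right)} = - \frac{1764407}{393129 + \left(2 + \sqrt{1468 \cdot 1470}\right)} = - \frac{1764407}{393129 + \left(2 + \sqrt{2157960}\right)} = - \frac{1764407}{393129 + \left(2 + 14 \sqrt{11010}\right)} = - \frac{1764407}{393131 + 14 \sqrt{11010}}$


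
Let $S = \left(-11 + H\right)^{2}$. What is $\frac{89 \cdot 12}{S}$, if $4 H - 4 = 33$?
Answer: $\frac{17088}{49} \approx 348.73$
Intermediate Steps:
$H = \frac{37}{4}$ ($H = 1 + \frac{1}{4} \cdot 33 = 1 + \frac{33}{4} = \frac{37}{4} \approx 9.25$)
$S = \frac{49}{16}$ ($S = \left(-11 + \frac{37}{4}\right)^{2} = \left(- \frac{7}{4}\right)^{2} = \frac{49}{16} \approx 3.0625$)
$\frac{89 \cdot 12}{S} = \frac{89 \cdot 12}{\frac{49}{16}} = 1068 \cdot \frac{16}{49} = \frac{17088}{49}$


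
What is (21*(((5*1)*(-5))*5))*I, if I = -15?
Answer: 39375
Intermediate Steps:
(21*(((5*1)*(-5))*5))*I = (21*(((5*1)*(-5))*5))*(-15) = (21*((5*(-5))*5))*(-15) = (21*(-25*5))*(-15) = (21*(-125))*(-15) = -2625*(-15) = 39375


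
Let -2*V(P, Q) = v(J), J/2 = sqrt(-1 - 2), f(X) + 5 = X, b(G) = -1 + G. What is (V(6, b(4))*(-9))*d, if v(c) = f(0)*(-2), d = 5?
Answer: 225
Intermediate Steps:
f(X) = -5 + X
J = 2*I*sqrt(3) (J = 2*sqrt(-1 - 2) = 2*sqrt(-3) = 2*(I*sqrt(3)) = 2*I*sqrt(3) ≈ 3.4641*I)
v(c) = 10 (v(c) = (-5 + 0)*(-2) = -5*(-2) = 10)
V(P, Q) = -5 (V(P, Q) = -1/2*10 = -5)
(V(6, b(4))*(-9))*d = -5*(-9)*5 = 45*5 = 225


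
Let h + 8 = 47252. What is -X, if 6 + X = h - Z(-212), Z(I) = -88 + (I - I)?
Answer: -47326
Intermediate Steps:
Z(I) = -88 (Z(I) = -88 + 0 = -88)
h = 47244 (h = -8 + 47252 = 47244)
X = 47326 (X = -6 + (47244 - 1*(-88)) = -6 + (47244 + 88) = -6 + 47332 = 47326)
-X = -1*47326 = -47326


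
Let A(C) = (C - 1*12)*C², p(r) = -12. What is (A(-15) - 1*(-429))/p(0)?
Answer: 941/2 ≈ 470.50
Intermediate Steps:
A(C) = C²*(-12 + C) (A(C) = (C - 12)*C² = (-12 + C)*C² = C²*(-12 + C))
(A(-15) - 1*(-429))/p(0) = ((-15)²*(-12 - 15) - 1*(-429))/(-12) = (225*(-27) + 429)*(-1/12) = (-6075 + 429)*(-1/12) = -5646*(-1/12) = 941/2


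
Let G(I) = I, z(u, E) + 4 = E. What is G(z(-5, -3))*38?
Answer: -266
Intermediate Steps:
z(u, E) = -4 + E
G(z(-5, -3))*38 = (-4 - 3)*38 = -7*38 = -266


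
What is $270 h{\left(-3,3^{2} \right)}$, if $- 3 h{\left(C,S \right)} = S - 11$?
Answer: $180$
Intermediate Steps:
$h{\left(C,S \right)} = \frac{11}{3} - \frac{S}{3}$ ($h{\left(C,S \right)} = - \frac{S - 11}{3} = - \frac{-11 + S}{3} = \frac{11}{3} - \frac{S}{3}$)
$270 h{\left(-3,3^{2} \right)} = 270 \left(\frac{11}{3} - \frac{3^{2}}{3}\right) = 270 \left(\frac{11}{3} - 3\right) = 270 \cdot \frac{2}{3} = 180$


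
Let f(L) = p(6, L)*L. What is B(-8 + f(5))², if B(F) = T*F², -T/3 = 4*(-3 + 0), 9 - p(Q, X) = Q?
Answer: 3111696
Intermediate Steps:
p(Q, X) = 9 - Q
f(L) = 3*L (f(L) = (9 - 1*6)*L = (9 - 6)*L = 3*L)
T = 36 (T = -12*(-3 + 0) = -12*(-3) = -3*(-12) = 36)
B(F) = 36*F²
B(-8 + f(5))² = (36*(-8 + 3*5)²)² = (36*(-8 + 15)²)² = (36*7²)² = (36*49)² = 1764² = 3111696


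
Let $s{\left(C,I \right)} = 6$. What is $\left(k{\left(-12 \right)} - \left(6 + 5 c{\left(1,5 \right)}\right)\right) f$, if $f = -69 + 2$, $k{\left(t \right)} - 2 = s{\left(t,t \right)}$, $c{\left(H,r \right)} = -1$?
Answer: $-469$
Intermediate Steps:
$k{\left(t \right)} = 8$ ($k{\left(t \right)} = 2 + 6 = 8$)
$f = -67$
$\left(k{\left(-12 \right)} - \left(6 + 5 c{\left(1,5 \right)}\right)\right) f = \left(8 - 1\right) \left(-67\right) = 7 \left(-67\right) = -469$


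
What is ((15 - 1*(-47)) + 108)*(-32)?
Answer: -5440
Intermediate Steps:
((15 - 1*(-47)) + 108)*(-32) = ((15 + 47) + 108)*(-32) = (62 + 108)*(-32) = 170*(-32) = -5440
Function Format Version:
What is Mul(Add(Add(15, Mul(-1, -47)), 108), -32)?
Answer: -5440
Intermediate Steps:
Mul(Add(Add(15, Mul(-1, -47)), 108), -32) = Mul(Add(Add(15, 47), 108), -32) = Mul(Add(62, 108), -32) = Mul(170, -32) = -5440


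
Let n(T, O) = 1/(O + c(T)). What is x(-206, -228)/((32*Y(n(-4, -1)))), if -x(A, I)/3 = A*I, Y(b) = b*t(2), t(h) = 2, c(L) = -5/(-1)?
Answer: -17613/2 ≈ -8806.5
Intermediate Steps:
c(L) = 5 (c(L) = -5*(-1) = 5)
n(T, O) = 1/(5 + O) (n(T, O) = 1/(O + 5) = 1/(5 + O))
Y(b) = 2*b (Y(b) = b*2 = 2*b)
x(A, I) = -3*A*I
x(-206, -228)/((32*Y(n(-4, -1)))) = (-3*(-206)*(-228))/((32*(2/(5 - 1)))) = -140904/(32*(2/4)) = -140904/(32*(2*(¼))) = -140904/(32*(½)) = -140904/16 = -140904*1/16 = -17613/2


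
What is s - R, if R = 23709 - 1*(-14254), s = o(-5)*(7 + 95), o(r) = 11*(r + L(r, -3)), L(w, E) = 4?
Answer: -39085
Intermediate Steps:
o(r) = 44 + 11*r (o(r) = 11*(r + 4) = 11*(4 + r) = 44 + 11*r)
s = -1122 (s = (44 + 11*(-5))*(7 + 95) = (44 - 55)*102 = -11*102 = -1122)
R = 37963 (R = 23709 + 14254 = 37963)
s - R = -1122 - 1*37963 = -1122 - 37963 = -39085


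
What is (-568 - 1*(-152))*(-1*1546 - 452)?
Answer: 831168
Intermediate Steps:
(-568 - 1*(-152))*(-1*1546 - 452) = (-568 + 152)*(-1546 - 452) = -416*(-1998) = 831168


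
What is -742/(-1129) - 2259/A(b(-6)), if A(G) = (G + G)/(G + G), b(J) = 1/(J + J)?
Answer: -2549669/1129 ≈ -2258.3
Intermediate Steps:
b(J) = 1/(2*J)
A(G) = 1 (A(G) = (2*G)/((2*G)) = (2*G)*(1/(2*G)) = 1)
-742/(-1129) - 2259/A(b(-6)) = -742/(-1129) - 2259/1 = -742*(-1/1129) - 2259*1 = 742/1129 - 2259 = -2549669/1129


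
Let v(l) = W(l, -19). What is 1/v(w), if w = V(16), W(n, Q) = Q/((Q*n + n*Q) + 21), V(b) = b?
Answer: 587/19 ≈ 30.895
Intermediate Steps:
W(n, Q) = Q/(21 + 2*Q*n) (W(n, Q) = Q/((Q*n + Q*n) + 21) = Q/(2*Q*n + 21) = Q/(21 + 2*Q*n))
w = 16
v(l) = -19/(21 - 38*l) (v(l) = -19/(21 + 2*(-19)*l) = -19/(21 - 38*l))
1/v(w) = 1/(19/(-21 + 38*16)) = 1/(19/(-21 + 608)) = 1/(19/587) = 587/19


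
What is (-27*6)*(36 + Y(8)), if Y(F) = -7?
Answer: -4698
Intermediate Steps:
(-27*6)*(36 + Y(8)) = (-27*6)*(36 - 7) = -162*29 = -4698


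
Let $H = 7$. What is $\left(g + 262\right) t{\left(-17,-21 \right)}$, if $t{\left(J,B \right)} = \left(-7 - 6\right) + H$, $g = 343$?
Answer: $-3630$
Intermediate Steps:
$t{\left(J,B \right)} = -6$ ($t{\left(J,B \right)} = \left(-7 - 6\right) + 7 = -13 + 7 = -6$)
$\left(g + 262\right) t{\left(-17,-21 \right)} = \left(343 + 262\right) \left(-6\right) = 605 \left(-6\right) = -3630$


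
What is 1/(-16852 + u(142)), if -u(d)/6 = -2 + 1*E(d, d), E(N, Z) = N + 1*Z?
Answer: -1/18544 ≈ -5.3926e-5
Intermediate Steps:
E(N, Z) = N + Z
u(d) = 12 - 12*d (u(d) = -6*(-2 + 1*(d + d)) = -6*(-2 + 1*(2*d)) = -6*(-2 + 2*d) = 12 - 12*d)
1/(-16852 + u(142)) = 1/(-16852 + (12 - 12*142)) = 1/(-16852 + (12 - 1704)) = 1/(-16852 - 1692) = 1/(-18544) = -1/18544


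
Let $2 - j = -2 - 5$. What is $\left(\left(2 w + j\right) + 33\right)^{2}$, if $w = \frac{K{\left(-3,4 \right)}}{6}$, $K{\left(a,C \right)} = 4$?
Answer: $\frac{16900}{9} \approx 1877.8$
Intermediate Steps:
$j = 9$ ($j = 2 - \left(-2 - 5\right) = 2 - -7 = 2 + 7 = 9$)
$w = \frac{2}{3}$ ($w = \frac{4}{6} = 4 \cdot \frac{1}{6} = \frac{2}{3} \approx 0.66667$)
$\left(\left(2 w + j\right) + 33\right)^{2} = \left(\left(2 \cdot \frac{2}{3} + 9\right) + 33\right)^{2} = \left(\left(\frac{4}{3} + 9\right) + 33\right)^{2} = \left(\frac{31}{3} + 33\right)^{2} = \left(\frac{130}{3}\right)^{2} = \frac{16900}{9}$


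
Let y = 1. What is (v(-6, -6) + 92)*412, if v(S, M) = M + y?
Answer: 35844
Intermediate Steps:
v(S, M) = 1 + M (v(S, M) = M + 1 = 1 + M)
(v(-6, -6) + 92)*412 = ((1 - 6) + 92)*412 = (-5 + 92)*412 = 87*412 = 35844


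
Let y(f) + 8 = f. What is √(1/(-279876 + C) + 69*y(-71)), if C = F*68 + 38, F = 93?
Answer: I*√407788809849910/273514 ≈ 73.831*I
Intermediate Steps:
y(f) = -8 + f
C = 6362 (C = 93*68 + 38 = 6324 + 38 = 6362)
√(1/(-279876 + C) + 69*y(-71)) = √(1/(-279876 + 6362) + 69*(-8 - 71)) = √(1/(-273514) + 69*(-79)) = √(-1/273514 - 5451) = √(-1490924815/273514) = I*√407788809849910/273514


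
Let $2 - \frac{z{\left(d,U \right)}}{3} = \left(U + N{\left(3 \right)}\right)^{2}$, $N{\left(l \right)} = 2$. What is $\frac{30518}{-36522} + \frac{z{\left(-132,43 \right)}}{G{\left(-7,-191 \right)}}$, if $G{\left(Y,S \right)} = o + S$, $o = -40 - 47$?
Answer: $\frac{106584007}{5076558} \approx 20.995$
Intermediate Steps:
$o = -87$
$G{\left(Y,S \right)} = -87 + S$
$z{\left(d,U \right)} = 6 - 3 \left(2 + U\right)^{2}$ ($z{\left(d,U \right)} = 6 - 3 \left(U + 2\right)^{2} = 6 - 3 \left(2 + U\right)^{2}$)
$\frac{30518}{-36522} + \frac{z{\left(-132,43 \right)}}{G{\left(-7,-191 \right)}} = \frac{30518}{-36522} + \frac{6 - 3 \left(2 + 43\right)^{2}}{-87 - 191} = 30518 \left(- \frac{1}{36522}\right) + \frac{6 - 3 \cdot 45^{2}}{-278} = - \frac{15259}{18261} + \left(6 - 6075\right) \left(- \frac{1}{278}\right) = - \frac{15259}{18261} - - \frac{6069}{278} = - \frac{15259}{18261} + \frac{6069}{278} = \frac{106584007}{5076558}$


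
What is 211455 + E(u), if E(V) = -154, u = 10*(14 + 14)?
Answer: 211301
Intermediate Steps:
u = 280 (u = 10*28 = 280)
211455 + E(u) = 211455 - 154 = 211301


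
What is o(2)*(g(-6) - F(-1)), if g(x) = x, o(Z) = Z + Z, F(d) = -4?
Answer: -8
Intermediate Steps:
o(Z) = 2*Z
o(2)*(g(-6) - F(-1)) = (2*2)*(-6 - 1*(-4)) = 4*(-6 + 4) = 4*(-2) = -8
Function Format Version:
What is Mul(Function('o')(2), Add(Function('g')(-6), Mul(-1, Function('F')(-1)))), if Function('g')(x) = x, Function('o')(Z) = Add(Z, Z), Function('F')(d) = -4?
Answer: -8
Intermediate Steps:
Function('o')(Z) = Mul(2, Z)
Mul(Function('o')(2), Add(Function('g')(-6), Mul(-1, Function('F')(-1)))) = Mul(Mul(2, 2), Add(-6, Mul(-1, -4))) = Mul(4, Add(-6, 4)) = Mul(4, -2) = -8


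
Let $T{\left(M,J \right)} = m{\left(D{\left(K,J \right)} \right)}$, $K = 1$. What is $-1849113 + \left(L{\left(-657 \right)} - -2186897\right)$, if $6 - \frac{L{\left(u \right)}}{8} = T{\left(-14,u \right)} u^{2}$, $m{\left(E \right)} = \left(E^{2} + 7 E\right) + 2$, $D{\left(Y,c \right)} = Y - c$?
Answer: $-1511019791992$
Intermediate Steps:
$m{\left(E \right)} = 2 + E^{2} + 7 E$
$T{\left(M,J \right)} = 9 + \left(1 - J\right)^{2} - 7 J$ ($T{\left(M,J \right)} = 2 + \left(1 - J\right)^{2} + 7 \left(1 - J\right) = 2 + \left(1 - J\right)^{2} - \left(-7 + 7 J\right) = 9 + \left(1 - J\right)^{2} - 7 J$)
$L{\left(u \right)} = 48 - 8 u^{2} \left(10 + u^{2} - 9 u\right)$ ($L{\left(u \right)} = 48 - 8 \left(10 + u^{2} - 9 u\right) u^{2} = 48 - 8 u^{2} \left(10 + u^{2} - 9 u\right)$)
$-1849113 + \left(L{\left(-657 \right)} - -2186897\right) = -1849113 + \left(\left(48 + 8 \left(-657\right)^{2} \left(-9 - \left(-1 - 657\right)^{2} + 7 \left(-657\right)\right)\right) - -2186897\right) = -1849113 + \left(\left(48 + 8 \cdot 431649 \left(-9 - \left(-658\right)^{2} - 4599\right)\right) + 2186897\right) = -1849113 + \left(\left(48 + 8 \cdot 431649 \left(-9 - 432964 - 4599\right)\right) + 2186897\right) = -1849113 + \left(\left(48 + 8 \cdot 431649 \left(-437572\right)\right) + 2186897\right) = -1849113 + \left(\left(48 - 1511020129824\right) + 2186897\right) = -1849113 + \left(-1511020129776 + 2186897\right) = -1849113 - 1511017942879 = -1511019791992$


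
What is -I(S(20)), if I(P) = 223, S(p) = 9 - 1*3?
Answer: -223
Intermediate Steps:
S(p) = 6 (S(p) = 9 - 3 = 6)
-I(S(20)) = -1*223 = -223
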